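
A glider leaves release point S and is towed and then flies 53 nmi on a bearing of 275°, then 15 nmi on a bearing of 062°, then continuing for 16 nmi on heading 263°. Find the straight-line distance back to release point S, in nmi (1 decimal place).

Leg 1 (275°, 53 nmi): east 53 sin 275° = -52.80, north 53 cos 275° = 4.62
Leg 2 (062°, 15 nmi): east 15 sin 62° = 13.24, north 15 cos 62° = 7.04
Leg 3 (263°, 16 nmi): east 16 sin 263° = -15.88, north 16 cos 263° = -1.95
Net: -55.43 east, 9.71 north. Distance = √((-55.43)² + (9.71)²) = 56.279 nmi.

56.3 nmi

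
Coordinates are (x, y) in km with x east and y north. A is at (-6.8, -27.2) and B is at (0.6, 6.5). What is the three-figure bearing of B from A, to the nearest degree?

Δeast = 0.6 − -6.8 = 7.40; Δnorth = 6.5 − -27.2 = 33.70.
Bearing = atan2(Δeast, Δnorth) mod 360° = 12.38° ≈ 012°.

012°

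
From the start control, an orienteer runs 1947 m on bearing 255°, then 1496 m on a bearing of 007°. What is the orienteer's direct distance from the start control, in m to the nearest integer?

Leg 1 (255°, 1947 m): east 1947 sin 255° = -1880.66, north 1947 cos 255° = -503.92
Leg 2 (007°, 1496 m): east 1496 sin 7° = 182.32, north 1496 cos 7° = 1484.85
Net: -1698.34 east, 980.93 north. Distance = √((-1698.34)² + (980.93)²) = 1961.271 m.

1961 m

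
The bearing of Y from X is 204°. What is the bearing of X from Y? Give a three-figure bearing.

Back-bearing = 204° − 180° = 024°.

024°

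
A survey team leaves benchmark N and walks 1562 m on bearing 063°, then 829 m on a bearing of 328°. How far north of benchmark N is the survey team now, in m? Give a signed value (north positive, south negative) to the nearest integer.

1412 m

Leg 1 (063°, 1562 m): east 1562 sin 63° = 1391.75, north 1562 cos 63° = 709.13
Leg 2 (328°, 829 m): east 829 sin 328° = -439.30, north 829 cos 328° = 703.03
Net north component: 1412.17 m.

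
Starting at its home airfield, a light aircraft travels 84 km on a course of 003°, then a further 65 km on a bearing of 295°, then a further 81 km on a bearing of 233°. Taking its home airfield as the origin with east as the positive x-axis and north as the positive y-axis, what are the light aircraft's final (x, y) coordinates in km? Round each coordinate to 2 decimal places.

Leg 1 (003°, 84 km): east 84 sin 3° = 4.40, north 84 cos 3° = 83.88
Leg 2 (295°, 65 km): east 65 sin 295° = -58.91, north 65 cos 295° = 27.47
Leg 3 (233°, 81 km): east 81 sin 233° = -64.69, north 81 cos 233° = -48.75
Summing: -119.20 km east, 62.61 km north → (-119.20, 62.61).

(-119.20, 62.61)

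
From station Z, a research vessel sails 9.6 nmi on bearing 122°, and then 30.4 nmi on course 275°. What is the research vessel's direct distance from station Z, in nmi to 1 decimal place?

Leg 1 (122°, 9.6 nmi): east 9.6 sin 122° = 8.14, north 9.6 cos 122° = -5.09
Leg 2 (275°, 30.4 nmi): east 30.4 sin 275° = -30.28, north 30.4 cos 275° = 2.65
Net: -22.14 east, -2.44 north. Distance = √((-22.14)² + (-2.44)²) = 22.277 nmi.

22.3 nmi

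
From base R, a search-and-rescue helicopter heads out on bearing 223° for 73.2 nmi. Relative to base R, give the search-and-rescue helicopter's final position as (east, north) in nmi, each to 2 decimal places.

(-49.92, -53.54)

Leg 1 (223°, 73.2 nmi): east 73.2 sin 223° = -49.92, north 73.2 cos 223° = -53.54
Summing: -49.92 nmi east, -53.54 nmi north → (-49.92, -53.54).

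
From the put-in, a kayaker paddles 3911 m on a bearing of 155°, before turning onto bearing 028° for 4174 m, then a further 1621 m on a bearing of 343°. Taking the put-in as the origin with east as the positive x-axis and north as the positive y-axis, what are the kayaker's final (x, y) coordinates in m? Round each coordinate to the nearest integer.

(3138, 1691)

Leg 1 (155°, 3911 m): east 3911 sin 155° = 1652.86, north 3911 cos 155° = -3544.57
Leg 2 (028°, 4174 m): east 4174 sin 28° = 1959.57, north 4174 cos 28° = 3685.42
Leg 3 (343°, 1621 m): east 1621 sin 343° = -473.93, north 1621 cos 343° = 1550.17
Summing: 3138.50 m east, 1691.02 m north → (3138, 1691).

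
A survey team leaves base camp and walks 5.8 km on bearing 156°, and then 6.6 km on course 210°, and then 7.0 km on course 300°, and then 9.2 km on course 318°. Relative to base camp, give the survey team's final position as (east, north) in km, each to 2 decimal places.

Leg 1 (156°, 5.8 km): east 5.8 sin 156° = 2.36, north 5.8 cos 156° = -5.30
Leg 2 (210°, 6.6 km): east 6.6 sin 210° = -3.30, north 6.6 cos 210° = -5.72
Leg 3 (300°, 7.0 km): east 7.0 sin 300° = -6.06, north 7.0 cos 300° = 3.50
Leg 4 (318°, 9.2 km): east 9.2 sin 318° = -6.16, north 9.2 cos 318° = 6.84
Summing: -13.16 km east, -0.68 km north → (-13.16, -0.68).

(-13.16, -0.68)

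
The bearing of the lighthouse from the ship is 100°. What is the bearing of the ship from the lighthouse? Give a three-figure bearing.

Back-bearing = 100° + 180° = 280°.

280°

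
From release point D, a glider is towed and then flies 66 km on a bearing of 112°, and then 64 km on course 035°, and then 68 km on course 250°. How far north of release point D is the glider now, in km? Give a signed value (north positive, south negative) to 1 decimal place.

Leg 1 (112°, 66 km): east 66 sin 112° = 61.19, north 66 cos 112° = -24.72
Leg 2 (035°, 64 km): east 64 sin 35° = 36.71, north 64 cos 35° = 52.43
Leg 3 (250°, 68 km): east 68 sin 250° = -63.90, north 68 cos 250° = -23.26
Net north component: 4.44 km.

4.4 km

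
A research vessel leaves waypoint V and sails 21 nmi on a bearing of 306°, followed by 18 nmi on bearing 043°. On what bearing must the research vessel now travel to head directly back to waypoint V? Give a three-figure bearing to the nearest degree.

170°

Leg 1 (306°, 21 nmi): east 21 sin 306° = -16.99, north 21 cos 306° = 12.34
Leg 2 (043°, 18 nmi): east 18 sin 43° = 12.28, north 18 cos 43° = 13.16
Net displacement: -4.71 east, 25.51 north. Direction back to start is (4.71, -25.51): bearing = atan2(4.71, -25.51) mod 360° = 169.53° ≈ 170°.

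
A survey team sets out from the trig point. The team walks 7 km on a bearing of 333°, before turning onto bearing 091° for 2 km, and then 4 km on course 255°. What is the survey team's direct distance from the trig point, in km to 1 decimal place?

Leg 1 (333°, 7 km): east 7 sin 333° = -3.18, north 7 cos 333° = 6.24
Leg 2 (091°, 2 km): east 2 sin 91° = 2.00, north 2 cos 91° = -0.03
Leg 3 (255°, 4 km): east 4 sin 255° = -3.86, north 4 cos 255° = -1.04
Net: -5.04 east, 5.17 north. Distance = √((-5.04)² + (5.17)²) = 7.219 km.

7.2 km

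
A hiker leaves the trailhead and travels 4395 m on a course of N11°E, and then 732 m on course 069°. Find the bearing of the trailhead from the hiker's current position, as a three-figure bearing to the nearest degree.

198°

Leg 1 (N11°E, 4395 m): east 4395 sin 11° = 838.61, north 4395 cos 11° = 4314.25
Leg 2 (069°, 732 m): east 732 sin 69° = 683.38, north 732 cos 69° = 262.33
Net displacement: 1521.99 east, 4576.58 north. Direction back to start is (-1521.99, -4576.58): bearing = atan2(-1521.99, -4576.58) mod 360° = 198.40° ≈ 198°.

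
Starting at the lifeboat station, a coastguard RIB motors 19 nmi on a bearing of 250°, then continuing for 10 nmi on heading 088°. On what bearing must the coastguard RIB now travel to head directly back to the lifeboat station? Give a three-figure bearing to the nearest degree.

052°

Leg 1 (250°, 19 nmi): east 19 sin 250° = -17.85, north 19 cos 250° = -6.50
Leg 2 (088°, 10 nmi): east 10 sin 88° = 9.99, north 10 cos 88° = 0.35
Net displacement: -7.86 east, -6.15 north. Direction back to start is (7.86, 6.15): bearing = atan2(7.86, 6.15) mod 360° = 51.96° ≈ 052°.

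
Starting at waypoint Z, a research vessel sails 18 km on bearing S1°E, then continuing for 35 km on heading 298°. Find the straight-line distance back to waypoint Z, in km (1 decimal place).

30.6 km

Leg 1 (S1°E, 18 km): east 18 sin 179° = 0.31, north 18 cos 179° = -18.00
Leg 2 (298°, 35 km): east 35 sin 298° = -30.90, north 35 cos 298° = 16.43
Net: -30.59 east, -1.57 north. Distance = √((-30.59)² + (-1.57)²) = 30.629 km.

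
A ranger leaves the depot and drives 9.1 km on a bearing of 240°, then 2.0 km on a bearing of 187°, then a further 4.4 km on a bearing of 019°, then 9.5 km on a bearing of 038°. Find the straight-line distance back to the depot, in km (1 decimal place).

Leg 1 (240°, 9.1 km): east 9.1 sin 240° = -7.88, north 9.1 cos 240° = -4.55
Leg 2 (187°, 2.0 km): east 2.0 sin 187° = -0.24, north 2.0 cos 187° = -1.99
Leg 3 (019°, 4.4 km): east 4.4 sin 19° = 1.43, north 4.4 cos 19° = 4.16
Leg 4 (038°, 9.5 km): east 9.5 sin 38° = 5.85, north 9.5 cos 38° = 7.49
Net: -0.84 east, 5.11 north. Distance = √((-0.84)² + (5.11)²) = 5.180 km.

5.2 km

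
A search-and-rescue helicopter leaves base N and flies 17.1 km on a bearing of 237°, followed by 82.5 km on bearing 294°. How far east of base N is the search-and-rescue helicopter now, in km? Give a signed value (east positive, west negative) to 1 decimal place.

-89.7 km

Leg 1 (237°, 17.1 km): east 17.1 sin 237° = -14.34, north 17.1 cos 237° = -9.31
Leg 2 (294°, 82.5 km): east 82.5 sin 294° = -75.37, north 82.5 cos 294° = 33.56
Net east component: -89.71 km.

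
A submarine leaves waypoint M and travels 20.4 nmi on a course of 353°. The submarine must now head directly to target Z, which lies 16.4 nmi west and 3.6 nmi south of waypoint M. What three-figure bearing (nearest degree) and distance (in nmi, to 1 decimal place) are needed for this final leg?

210°, 27.6 nmi

Leg 1 (353°, 20.4 nmi): east 20.4 sin 353° = -2.49, north 20.4 cos 353° = 20.25
Current position: (-2.49, 20.25). Target: (-16.4, -3.6). Remaining: Δeast = -13.91, Δnorth = -23.85.
Bearing = atan2(-13.91, -23.85) mod 360° = 210.26°; distance = √((-13.91)² + (-23.85)²) = 27.610 nmi.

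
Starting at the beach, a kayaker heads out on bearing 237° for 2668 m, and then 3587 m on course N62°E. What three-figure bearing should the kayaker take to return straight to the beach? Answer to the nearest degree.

Leg 1 (237°, 2668 m): east 2668 sin 237° = -2237.57, north 2668 cos 237° = -1453.10
Leg 2 (N62°E, 3587 m): east 3587 sin 62° = 3167.13, north 3587 cos 62° = 1683.99
Net displacement: 929.56 east, 230.90 north. Direction back to start is (-929.56, -230.90): bearing = atan2(-929.56, -230.90) mod 360° = 256.05° ≈ 256°.

256°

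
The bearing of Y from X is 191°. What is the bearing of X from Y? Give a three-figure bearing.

011°

Back-bearing = 191° − 180° = 011°.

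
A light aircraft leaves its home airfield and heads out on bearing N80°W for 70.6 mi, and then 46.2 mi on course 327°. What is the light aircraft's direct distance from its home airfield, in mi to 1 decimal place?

107.6 mi

Leg 1 (N80°W, 70.6 mi): east 70.6 sin 280° = -69.53, north 70.6 cos 280° = 12.26
Leg 2 (327°, 46.2 mi): east 46.2 sin 327° = -25.16, north 46.2 cos 327° = 38.75
Net: -94.69 east, 51.01 north. Distance = √((-94.69)² + (51.01)²) = 107.554 mi.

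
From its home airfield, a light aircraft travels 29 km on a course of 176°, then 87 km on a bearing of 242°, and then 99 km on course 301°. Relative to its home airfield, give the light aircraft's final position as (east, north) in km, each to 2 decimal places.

Leg 1 (176°, 29 km): east 29 sin 176° = 2.02, north 29 cos 176° = -28.93
Leg 2 (242°, 87 km): east 87 sin 242° = -76.82, north 87 cos 242° = -40.84
Leg 3 (301°, 99 km): east 99 sin 301° = -84.86, north 99 cos 301° = 50.99
Summing: -159.65 km east, -18.78 km north → (-159.65, -18.78).

(-159.65, -18.78)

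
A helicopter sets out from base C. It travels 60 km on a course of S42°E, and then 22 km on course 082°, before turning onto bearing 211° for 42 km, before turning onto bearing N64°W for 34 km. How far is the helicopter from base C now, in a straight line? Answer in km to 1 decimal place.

63.4 km

Leg 1 (S42°E, 60 km): east 60 sin 138° = 40.15, north 60 cos 138° = -44.59
Leg 2 (082°, 22 km): east 22 sin 82° = 21.79, north 22 cos 82° = 3.06
Leg 3 (211°, 42 km): east 42 sin 211° = -21.63, north 42 cos 211° = -36.00
Leg 4 (N64°W, 34 km): east 34 sin 296° = -30.56, north 34 cos 296° = 14.90
Net: 9.74 east, -62.62 north. Distance = √((9.74)² + (-62.62)²) = 63.377 km.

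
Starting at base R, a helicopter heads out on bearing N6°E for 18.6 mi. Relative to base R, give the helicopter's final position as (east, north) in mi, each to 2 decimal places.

(1.94, 18.50)

Leg 1 (N6°E, 18.6 mi): east 18.6 sin 6° = 1.94, north 18.6 cos 6° = 18.50
Summing: 1.94 mi east, 18.50 mi north → (1.94, 18.50).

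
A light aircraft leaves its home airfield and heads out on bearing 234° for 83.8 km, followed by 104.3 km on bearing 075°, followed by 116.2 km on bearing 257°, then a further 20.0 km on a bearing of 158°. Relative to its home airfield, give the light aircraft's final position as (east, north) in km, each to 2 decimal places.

(-72.78, -66.94)

Leg 1 (234°, 83.8 km): east 83.8 sin 234° = -67.80, north 83.8 cos 234° = -49.26
Leg 2 (075°, 104.3 km): east 104.3 sin 75° = 100.75, north 104.3 cos 75° = 26.99
Leg 3 (257°, 116.2 km): east 116.2 sin 257° = -113.22, north 116.2 cos 257° = -26.14
Leg 4 (158°, 20.0 km): east 20.0 sin 158° = 7.49, north 20.0 cos 158° = -18.54
Summing: -72.78 km east, -66.94 km north → (-72.78, -66.94).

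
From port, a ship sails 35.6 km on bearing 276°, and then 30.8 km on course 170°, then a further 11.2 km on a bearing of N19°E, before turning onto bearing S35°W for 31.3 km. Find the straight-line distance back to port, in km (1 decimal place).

60.9 km

Leg 1 (276°, 35.6 km): east 35.6 sin 276° = -35.40, north 35.6 cos 276° = 3.72
Leg 2 (170°, 30.8 km): east 30.8 sin 170° = 5.35, north 30.8 cos 170° = -30.33
Leg 3 (N19°E, 11.2 km): east 11.2 sin 19° = 3.65, north 11.2 cos 19° = 10.59
Leg 4 (S35°W, 31.3 km): east 31.3 sin 215° = -17.95, north 31.3 cos 215° = -25.64
Net: -44.36 east, -41.66 north. Distance = √((-44.36)² + (-41.66)²) = 60.858 km.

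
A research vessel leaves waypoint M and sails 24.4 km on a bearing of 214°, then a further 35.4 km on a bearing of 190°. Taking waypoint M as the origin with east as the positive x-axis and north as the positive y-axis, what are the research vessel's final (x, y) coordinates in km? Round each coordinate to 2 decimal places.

(-19.79, -55.09)

Leg 1 (214°, 24.4 km): east 24.4 sin 214° = -13.64, north 24.4 cos 214° = -20.23
Leg 2 (190°, 35.4 km): east 35.4 sin 190° = -6.15, north 35.4 cos 190° = -34.86
Summing: -19.79 km east, -55.09 km north → (-19.79, -55.09).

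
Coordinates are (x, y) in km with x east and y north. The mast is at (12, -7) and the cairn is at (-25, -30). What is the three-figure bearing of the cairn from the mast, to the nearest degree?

Δeast = -25 − 12 = -37.00; Δnorth = -30 − -7 = -23.00.
Bearing = atan2(Δeast, Δnorth) mod 360° = 238.13° ≈ 238°.

238°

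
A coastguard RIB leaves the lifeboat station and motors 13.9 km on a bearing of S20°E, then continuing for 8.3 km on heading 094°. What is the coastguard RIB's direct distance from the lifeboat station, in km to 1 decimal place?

Leg 1 (S20°E, 13.9 km): east 13.9 sin 160° = 4.75, north 13.9 cos 160° = -13.06
Leg 2 (094°, 8.3 km): east 8.3 sin 94° = 8.28, north 8.3 cos 94° = -0.58
Net: 13.03 east, -13.64 north. Distance = √((13.03)² + (-13.64)²) = 18.867 km.

18.9 km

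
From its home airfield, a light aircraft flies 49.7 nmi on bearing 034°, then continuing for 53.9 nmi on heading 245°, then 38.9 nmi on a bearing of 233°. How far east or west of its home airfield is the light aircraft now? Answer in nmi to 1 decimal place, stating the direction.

Leg 1 (034°, 49.7 nmi): east 49.7 sin 34° = 27.79, north 49.7 cos 34° = 41.20
Leg 2 (245°, 53.9 nmi): east 53.9 sin 245° = -48.85, north 53.9 cos 245° = -22.78
Leg 3 (233°, 38.9 nmi): east 38.9 sin 233° = -31.07, north 38.9 cos 233° = -23.41
Net east component: -52.13 nmi.

52.1 nmi west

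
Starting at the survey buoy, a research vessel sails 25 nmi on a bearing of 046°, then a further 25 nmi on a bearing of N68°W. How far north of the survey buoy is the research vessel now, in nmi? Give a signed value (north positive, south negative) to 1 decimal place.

26.7 nmi

Leg 1 (046°, 25 nmi): east 25 sin 46° = 17.98, north 25 cos 46° = 17.37
Leg 2 (N68°W, 25 nmi): east 25 sin 292° = -23.18, north 25 cos 292° = 9.37
Net north component: 26.73 nmi.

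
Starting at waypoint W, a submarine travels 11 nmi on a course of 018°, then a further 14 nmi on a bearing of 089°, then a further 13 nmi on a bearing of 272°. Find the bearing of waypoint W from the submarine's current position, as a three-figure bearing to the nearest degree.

202°

Leg 1 (018°, 11 nmi): east 11 sin 18° = 3.40, north 11 cos 18° = 10.46
Leg 2 (089°, 14 nmi): east 14 sin 89° = 14.00, north 14 cos 89° = 0.24
Leg 3 (272°, 13 nmi): east 13 sin 272° = -12.99, north 13 cos 272° = 0.45
Net displacement: 4.40 east, 11.16 north. Direction back to start is (-4.40, -11.16): bearing = atan2(-4.40, -11.16) mod 360° = 201.54° ≈ 202°.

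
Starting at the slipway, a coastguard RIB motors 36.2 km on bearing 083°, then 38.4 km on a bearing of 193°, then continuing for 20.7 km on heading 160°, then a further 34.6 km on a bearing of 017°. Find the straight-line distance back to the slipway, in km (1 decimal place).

48.5 km

Leg 1 (083°, 36.2 km): east 36.2 sin 83° = 35.93, north 36.2 cos 83° = 4.41
Leg 2 (193°, 38.4 km): east 38.4 sin 193° = -8.64, north 38.4 cos 193° = -37.42
Leg 3 (160°, 20.7 km): east 20.7 sin 160° = 7.08, north 20.7 cos 160° = -19.45
Leg 4 (017°, 34.6 km): east 34.6 sin 17° = 10.12, north 34.6 cos 17° = 33.09
Net: 44.49 east, -19.37 north. Distance = √((44.49)² + (-19.37)²) = 48.521 km.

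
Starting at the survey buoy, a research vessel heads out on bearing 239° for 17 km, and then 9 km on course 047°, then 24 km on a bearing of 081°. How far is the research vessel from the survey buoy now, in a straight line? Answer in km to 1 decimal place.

Leg 1 (239°, 17 km): east 17 sin 239° = -14.57, north 17 cos 239° = -8.76
Leg 2 (047°, 9 km): east 9 sin 47° = 6.58, north 9 cos 47° = 6.14
Leg 3 (081°, 24 km): east 24 sin 81° = 23.70, north 24 cos 81° = 3.75
Net: 15.71 east, 1.14 north. Distance = √((15.71)² + (1.14)²) = 15.756 km.

15.8 km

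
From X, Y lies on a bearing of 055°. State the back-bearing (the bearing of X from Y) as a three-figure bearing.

235°

Back-bearing = 055° + 180° = 235°.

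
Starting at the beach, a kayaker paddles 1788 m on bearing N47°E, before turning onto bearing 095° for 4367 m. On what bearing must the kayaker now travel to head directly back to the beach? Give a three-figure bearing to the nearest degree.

Leg 1 (N47°E, 1788 m): east 1788 sin 47° = 1307.66, north 1788 cos 47° = 1219.41
Leg 2 (095°, 4367 m): east 4367 sin 95° = 4350.38, north 4367 cos 95° = -380.61
Net displacement: 5658.04 east, 838.80 north. Direction back to start is (-5658.04, -838.80): bearing = atan2(-5658.04, -838.80) mod 360° = 261.57° ≈ 262°.

262°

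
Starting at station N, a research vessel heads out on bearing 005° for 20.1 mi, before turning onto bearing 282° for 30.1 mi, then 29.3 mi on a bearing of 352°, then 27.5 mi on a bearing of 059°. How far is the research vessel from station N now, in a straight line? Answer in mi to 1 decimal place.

Leg 1 (005°, 20.1 mi): east 20.1 sin 5° = 1.75, north 20.1 cos 5° = 20.02
Leg 2 (282°, 30.1 mi): east 30.1 sin 282° = -29.44, north 30.1 cos 282° = 6.26
Leg 3 (352°, 29.3 mi): east 29.3 sin 352° = -4.08, north 29.3 cos 352° = 29.01
Leg 4 (059°, 27.5 mi): east 27.5 sin 59° = 23.57, north 27.5 cos 59° = 14.16
Net: -8.20 east, 69.46 north. Distance = √((-8.20)² + (69.46)²) = 69.942 mi.

69.9 mi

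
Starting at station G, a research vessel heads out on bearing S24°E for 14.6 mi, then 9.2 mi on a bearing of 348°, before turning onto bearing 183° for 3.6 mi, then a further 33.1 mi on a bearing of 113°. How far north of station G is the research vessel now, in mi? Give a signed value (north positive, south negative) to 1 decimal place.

Leg 1 (S24°E, 14.6 mi): east 14.6 sin 156° = 5.94, north 14.6 cos 156° = -13.34
Leg 2 (348°, 9.2 mi): east 9.2 sin 348° = -1.91, north 9.2 cos 348° = 9.00
Leg 3 (183°, 3.6 mi): east 3.6 sin 183° = -0.19, north 3.6 cos 183° = -3.60
Leg 4 (113°, 33.1 mi): east 33.1 sin 113° = 30.47, north 33.1 cos 113° = -12.93
Net north component: -20.87 mi.

-20.9 mi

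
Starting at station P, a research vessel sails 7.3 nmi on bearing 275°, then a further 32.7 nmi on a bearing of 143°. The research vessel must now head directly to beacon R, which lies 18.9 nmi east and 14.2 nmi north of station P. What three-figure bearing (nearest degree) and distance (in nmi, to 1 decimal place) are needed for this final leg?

009°, 40.2 nmi

Leg 1 (275°, 7.3 nmi): east 7.3 sin 275° = -7.27, north 7.3 cos 275° = 0.64
Leg 2 (143°, 32.7 nmi): east 32.7 sin 143° = 19.68, north 32.7 cos 143° = -26.12
Current position: (12.41, -25.48). Target: (18.9, 14.2). Remaining: Δeast = 6.49, Δnorth = 39.68.
Bearing = atan2(6.49, 39.68) mod 360° = 9.29°; distance = √((6.49)² + (39.68)²) = 40.207 nmi.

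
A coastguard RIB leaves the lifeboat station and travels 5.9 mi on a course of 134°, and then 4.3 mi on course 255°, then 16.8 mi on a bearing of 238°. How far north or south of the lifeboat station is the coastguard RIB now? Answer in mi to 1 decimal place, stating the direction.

Leg 1 (134°, 5.9 mi): east 5.9 sin 134° = 4.24, north 5.9 cos 134° = -4.10
Leg 2 (255°, 4.3 mi): east 4.3 sin 255° = -4.15, north 4.3 cos 255° = -1.11
Leg 3 (238°, 16.8 mi): east 16.8 sin 238° = -14.25, north 16.8 cos 238° = -8.90
Net north component: -14.11 mi.

14.1 mi south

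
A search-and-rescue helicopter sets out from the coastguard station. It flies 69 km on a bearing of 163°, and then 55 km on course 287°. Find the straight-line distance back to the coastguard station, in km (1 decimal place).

Leg 1 (163°, 69 km): east 69 sin 163° = 20.17, north 69 cos 163° = -65.99
Leg 2 (287°, 55 km): east 55 sin 287° = -52.60, north 55 cos 287° = 16.08
Net: -32.42 east, -49.90 north. Distance = √((-32.42)² + (-49.90)²) = 59.512 km.

59.5 km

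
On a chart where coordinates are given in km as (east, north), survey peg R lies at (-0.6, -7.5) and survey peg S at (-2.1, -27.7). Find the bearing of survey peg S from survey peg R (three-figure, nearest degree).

Δeast = -2.1 − -0.6 = -1.50; Δnorth = -27.7 − -7.5 = -20.20.
Bearing = atan2(Δeast, Δnorth) mod 360° = 184.25° ≈ 184°.

184°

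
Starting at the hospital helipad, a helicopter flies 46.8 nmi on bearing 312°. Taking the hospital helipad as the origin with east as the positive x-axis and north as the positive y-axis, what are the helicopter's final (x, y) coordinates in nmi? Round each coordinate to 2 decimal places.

(-34.78, 31.32)

Leg 1 (312°, 46.8 nmi): east 46.8 sin 312° = -34.78, north 46.8 cos 312° = 31.32
Summing: -34.78 nmi east, 31.32 nmi north → (-34.78, 31.32).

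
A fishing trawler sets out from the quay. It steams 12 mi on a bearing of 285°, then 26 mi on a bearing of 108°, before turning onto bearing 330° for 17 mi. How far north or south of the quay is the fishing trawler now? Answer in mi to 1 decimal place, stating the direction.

9.8 mi north

Leg 1 (285°, 12 mi): east 12 sin 285° = -11.59, north 12 cos 285° = 3.11
Leg 2 (108°, 26 mi): east 26 sin 108° = 24.73, north 26 cos 108° = -8.03
Leg 3 (330°, 17 mi): east 17 sin 330° = -8.50, north 17 cos 330° = 14.72
Net north component: 9.79 mi.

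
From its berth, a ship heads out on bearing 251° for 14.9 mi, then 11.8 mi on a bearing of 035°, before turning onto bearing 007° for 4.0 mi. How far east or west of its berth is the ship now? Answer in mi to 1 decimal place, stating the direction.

6.8 mi west

Leg 1 (251°, 14.9 mi): east 14.9 sin 251° = -14.09, north 14.9 cos 251° = -4.85
Leg 2 (035°, 11.8 mi): east 11.8 sin 35° = 6.77, north 11.8 cos 35° = 9.67
Leg 3 (007°, 4.0 mi): east 4.0 sin 7° = 0.49, north 4.0 cos 7° = 3.97
Net east component: -6.83 mi.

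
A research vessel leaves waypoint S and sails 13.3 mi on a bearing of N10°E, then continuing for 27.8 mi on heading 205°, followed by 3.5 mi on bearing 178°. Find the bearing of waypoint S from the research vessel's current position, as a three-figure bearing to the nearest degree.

031°

Leg 1 (N10°E, 13.3 mi): east 13.3 sin 10° = 2.31, north 13.3 cos 10° = 13.10
Leg 2 (205°, 27.8 mi): east 27.8 sin 205° = -11.75, north 27.8 cos 205° = -25.20
Leg 3 (178°, 3.5 mi): east 3.5 sin 178° = 0.12, north 3.5 cos 178° = -3.50
Net displacement: -9.32 east, -15.60 north. Direction back to start is (9.32, 15.60): bearing = atan2(9.32, 15.60) mod 360° = 30.86° ≈ 031°.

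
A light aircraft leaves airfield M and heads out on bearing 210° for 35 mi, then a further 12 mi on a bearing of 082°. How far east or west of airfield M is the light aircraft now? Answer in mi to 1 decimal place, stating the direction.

Leg 1 (210°, 35 mi): east 35 sin 210° = -17.50, north 35 cos 210° = -30.31
Leg 2 (082°, 12 mi): east 12 sin 82° = 11.88, north 12 cos 82° = 1.67
Net east component: -5.62 mi.

5.6 mi west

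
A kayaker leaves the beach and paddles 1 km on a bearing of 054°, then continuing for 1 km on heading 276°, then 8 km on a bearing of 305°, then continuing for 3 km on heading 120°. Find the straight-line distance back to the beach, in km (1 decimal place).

5.6 km

Leg 1 (054°, 1 km): east 1 sin 54° = 0.81, north 1 cos 54° = 0.59
Leg 2 (276°, 1 km): east 1 sin 276° = -0.99, north 1 cos 276° = 0.10
Leg 3 (305°, 8 km): east 8 sin 305° = -6.55, north 8 cos 305° = 4.59
Leg 4 (120°, 3 km): east 3 sin 120° = 2.60, north 3 cos 120° = -1.50
Net: -4.14 east, 3.78 north. Distance = √((-4.14)² + (3.78)²) = 5.607 km.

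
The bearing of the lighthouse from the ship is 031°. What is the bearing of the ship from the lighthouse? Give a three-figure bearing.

211°

Back-bearing = 031° + 180° = 211°.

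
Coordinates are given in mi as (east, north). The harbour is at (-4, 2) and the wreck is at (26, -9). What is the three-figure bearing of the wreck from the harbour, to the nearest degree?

Δeast = 26 − -4 = 30.00; Δnorth = -9 − 2 = -11.00.
Bearing = atan2(Δeast, Δnorth) mod 360° = 110.14° ≈ 110°.

110°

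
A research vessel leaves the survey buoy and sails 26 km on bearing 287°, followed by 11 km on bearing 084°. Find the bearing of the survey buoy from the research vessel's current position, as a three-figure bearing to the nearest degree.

Leg 1 (287°, 26 km): east 26 sin 287° = -24.86, north 26 cos 287° = 7.60
Leg 2 (084°, 11 km): east 11 sin 84° = 10.94, north 11 cos 84° = 1.15
Net displacement: -13.92 east, 8.75 north. Direction back to start is (13.92, -8.75): bearing = atan2(13.92, -8.75) mod 360° = 122.15° ≈ 122°.

122°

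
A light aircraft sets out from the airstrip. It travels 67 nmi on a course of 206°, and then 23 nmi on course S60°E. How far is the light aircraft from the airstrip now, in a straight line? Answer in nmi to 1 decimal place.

72.3 nmi

Leg 1 (206°, 67 nmi): east 67 sin 206° = -29.37, north 67 cos 206° = -60.22
Leg 2 (S60°E, 23 nmi): east 23 sin 120° = 19.92, north 23 cos 120° = -11.50
Net: -9.45 east, -71.72 north. Distance = √((-9.45)² + (-71.72)²) = 72.339 nmi.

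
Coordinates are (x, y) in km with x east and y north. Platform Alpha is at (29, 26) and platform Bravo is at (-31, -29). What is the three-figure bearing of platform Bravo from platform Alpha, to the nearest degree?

Δeast = -31 − 29 = -60.00; Δnorth = -29 − 26 = -55.00.
Bearing = atan2(Δeast, Δnorth) mod 360° = 227.49° ≈ 227°.

227°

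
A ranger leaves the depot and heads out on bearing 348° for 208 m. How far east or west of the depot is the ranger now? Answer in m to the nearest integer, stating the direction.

43 m west

Leg 1 (348°, 208 m): east 208 sin 348° = -43.25, north 208 cos 348° = 203.45
Net east component: -43.25 m.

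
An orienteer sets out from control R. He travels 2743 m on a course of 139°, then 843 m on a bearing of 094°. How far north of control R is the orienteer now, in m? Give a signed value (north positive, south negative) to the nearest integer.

-2129 m

Leg 1 (139°, 2743 m): east 2743 sin 139° = 1799.57, north 2743 cos 139° = -2070.17
Leg 2 (094°, 843 m): east 843 sin 94° = 840.95, north 843 cos 94° = -58.80
Net north component: -2128.97 m.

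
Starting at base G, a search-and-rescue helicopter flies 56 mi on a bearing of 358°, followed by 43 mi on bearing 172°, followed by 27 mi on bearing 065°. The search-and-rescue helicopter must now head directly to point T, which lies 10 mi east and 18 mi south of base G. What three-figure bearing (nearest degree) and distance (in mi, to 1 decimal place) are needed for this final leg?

Leg 1 (358°, 56 mi): east 56 sin 358° = -1.95, north 56 cos 358° = 55.97
Leg 2 (172°, 43 mi): east 43 sin 172° = 5.98, north 43 cos 172° = -42.58
Leg 3 (065°, 27 mi): east 27 sin 65° = 24.47, north 27 cos 65° = 11.41
Current position: (28.50, 24.80). Target: (10, -18). Remaining: Δeast = -18.50, Δnorth = -42.80.
Bearing = atan2(-18.50, -42.80) mod 360° = 203.38°; distance = √((-18.50)² + (-42.80)²) = 46.623 mi.

203°, 46.6 mi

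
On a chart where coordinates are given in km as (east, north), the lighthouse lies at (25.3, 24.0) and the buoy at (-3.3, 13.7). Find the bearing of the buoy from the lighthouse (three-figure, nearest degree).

Δeast = -3.3 − 25.3 = -28.60; Δnorth = 13.7 − 24.0 = -10.30.
Bearing = atan2(Δeast, Δnorth) mod 360° = 250.19° ≈ 250°.

250°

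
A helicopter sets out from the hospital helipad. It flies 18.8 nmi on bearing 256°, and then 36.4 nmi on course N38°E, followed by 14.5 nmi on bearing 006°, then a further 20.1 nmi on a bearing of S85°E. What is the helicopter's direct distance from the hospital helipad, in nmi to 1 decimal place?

44.9 nmi

Leg 1 (256°, 18.8 nmi): east 18.8 sin 256° = -18.24, north 18.8 cos 256° = -4.55
Leg 2 (N38°E, 36.4 nmi): east 36.4 sin 38° = 22.41, north 36.4 cos 38° = 28.68
Leg 3 (006°, 14.5 nmi): east 14.5 sin 6° = 1.52, north 14.5 cos 6° = 14.42
Leg 4 (S85°E, 20.1 nmi): east 20.1 sin 95° = 20.02, north 20.1 cos 95° = -1.75
Net: 25.71 east, 36.80 north. Distance = √((25.71)² + (36.80)²) = 44.894 nmi.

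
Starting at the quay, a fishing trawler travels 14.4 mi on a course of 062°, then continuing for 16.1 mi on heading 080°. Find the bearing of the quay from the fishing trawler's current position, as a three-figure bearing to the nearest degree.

Leg 1 (062°, 14.4 mi): east 14.4 sin 62° = 12.71, north 14.4 cos 62° = 6.76
Leg 2 (080°, 16.1 mi): east 16.1 sin 80° = 15.86, north 16.1 cos 80° = 2.80
Net displacement: 28.57 east, 9.56 north. Direction back to start is (-28.57, -9.56): bearing = atan2(-28.57, -9.56) mod 360° = 251.51° ≈ 252°.

252°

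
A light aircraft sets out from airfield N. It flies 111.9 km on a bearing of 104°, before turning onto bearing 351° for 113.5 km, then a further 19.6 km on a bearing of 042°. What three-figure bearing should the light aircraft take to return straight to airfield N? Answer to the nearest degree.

226°

Leg 1 (104°, 111.9 km): east 111.9 sin 104° = 108.58, north 111.9 cos 104° = -27.07
Leg 2 (351°, 113.5 km): east 113.5 sin 351° = -17.76, north 113.5 cos 351° = 112.10
Leg 3 (042°, 19.6 km): east 19.6 sin 42° = 13.11, north 19.6 cos 42° = 14.57
Net displacement: 103.94 east, 99.60 north. Direction back to start is (-103.94, -99.60): bearing = atan2(-103.94, -99.60) mod 360° = 226.22° ≈ 226°.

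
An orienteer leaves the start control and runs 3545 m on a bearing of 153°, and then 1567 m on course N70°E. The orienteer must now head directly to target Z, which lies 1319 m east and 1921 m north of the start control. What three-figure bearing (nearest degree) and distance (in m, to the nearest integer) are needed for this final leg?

339°, 4874 m

Leg 1 (153°, 3545 m): east 3545 sin 153° = 1609.40, north 3545 cos 153° = -3158.62
Leg 2 (N70°E, 1567 m): east 1567 sin 70° = 1472.50, north 1567 cos 70° = 535.95
Current position: (3081.89, -2622.67). Target: (1319, 1921). Remaining: Δeast = -1762.89, Δnorth = 4543.67.
Bearing = atan2(-1762.89, 4543.67) mod 360° = 338.79°; distance = √((-1762.89)² + (4543.67)²) = 4873.680 m.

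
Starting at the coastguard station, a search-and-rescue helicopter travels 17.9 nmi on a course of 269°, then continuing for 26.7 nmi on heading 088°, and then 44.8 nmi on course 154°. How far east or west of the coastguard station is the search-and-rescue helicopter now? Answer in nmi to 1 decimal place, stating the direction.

28.4 nmi east

Leg 1 (269°, 17.9 nmi): east 17.9 sin 269° = -17.90, north 17.9 cos 269° = -0.31
Leg 2 (088°, 26.7 nmi): east 26.7 sin 88° = 26.68, north 26.7 cos 88° = 0.93
Leg 3 (154°, 44.8 nmi): east 44.8 sin 154° = 19.64, north 44.8 cos 154° = -40.27
Net east component: 28.43 nmi.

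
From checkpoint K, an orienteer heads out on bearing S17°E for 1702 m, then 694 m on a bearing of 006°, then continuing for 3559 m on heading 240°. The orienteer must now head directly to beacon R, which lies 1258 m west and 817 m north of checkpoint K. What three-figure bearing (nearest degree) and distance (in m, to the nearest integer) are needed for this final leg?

Leg 1 (S17°E, 1702 m): east 1702 sin 163° = 497.62, north 1702 cos 163° = -1627.63
Leg 2 (006°, 694 m): east 694 sin 6° = 72.54, north 694 cos 6° = 690.20
Leg 3 (240°, 3559 m): east 3559 sin 240° = -3082.18, north 3559 cos 240° = -1779.50
Current position: (-2512.03, -2716.93). Target: (-1258, 817). Remaining: Δeast = 1254.03, Δnorth = 3533.93.
Bearing = atan2(1254.03, 3533.93) mod 360° = 19.54°; distance = √((1254.03)² + (3533.93)²) = 3749.834 m.

020°, 3750 m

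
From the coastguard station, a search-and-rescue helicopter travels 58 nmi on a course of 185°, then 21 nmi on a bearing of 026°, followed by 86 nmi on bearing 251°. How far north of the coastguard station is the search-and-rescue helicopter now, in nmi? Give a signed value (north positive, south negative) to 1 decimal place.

-66.9 nmi

Leg 1 (185°, 58 nmi): east 58 sin 185° = -5.06, north 58 cos 185° = -57.78
Leg 2 (026°, 21 nmi): east 21 sin 26° = 9.21, north 21 cos 26° = 18.87
Leg 3 (251°, 86 nmi): east 86 sin 251° = -81.31, north 86 cos 251° = -28.00
Net north component: -66.90 nmi.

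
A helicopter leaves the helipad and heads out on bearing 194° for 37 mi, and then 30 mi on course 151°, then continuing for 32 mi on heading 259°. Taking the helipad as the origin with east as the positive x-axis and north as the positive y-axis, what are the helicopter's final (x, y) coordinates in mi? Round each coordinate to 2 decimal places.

Leg 1 (194°, 37 mi): east 37 sin 194° = -8.95, north 37 cos 194° = -35.90
Leg 2 (151°, 30 mi): east 30 sin 151° = 14.54, north 30 cos 151° = -26.24
Leg 3 (259°, 32 mi): east 32 sin 259° = -31.41, north 32 cos 259° = -6.11
Summing: -25.82 mi east, -68.25 mi north → (-25.82, -68.25).

(-25.82, -68.25)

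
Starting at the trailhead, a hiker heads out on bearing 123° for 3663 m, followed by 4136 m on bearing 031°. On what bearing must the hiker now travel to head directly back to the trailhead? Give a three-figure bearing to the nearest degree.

253°

Leg 1 (123°, 3663 m): east 3663 sin 123° = 3072.05, north 3663 cos 123° = -1995.01
Leg 2 (031°, 4136 m): east 4136 sin 31° = 2130.20, north 4136 cos 31° = 3545.24
Net displacement: 5202.25 east, 1550.23 north. Direction back to start is (-5202.25, -1550.23): bearing = atan2(-5202.25, -1550.23) mod 360° = 253.41° ≈ 253°.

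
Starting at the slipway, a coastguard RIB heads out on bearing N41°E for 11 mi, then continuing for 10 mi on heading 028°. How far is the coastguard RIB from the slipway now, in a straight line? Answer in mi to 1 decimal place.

20.9 mi

Leg 1 (N41°E, 11 mi): east 11 sin 41° = 7.22, north 11 cos 41° = 8.30
Leg 2 (028°, 10 mi): east 10 sin 28° = 4.69, north 10 cos 28° = 8.83
Net: 11.91 east, 17.13 north. Distance = √((11.91)² + (17.13)²) = 20.865 mi.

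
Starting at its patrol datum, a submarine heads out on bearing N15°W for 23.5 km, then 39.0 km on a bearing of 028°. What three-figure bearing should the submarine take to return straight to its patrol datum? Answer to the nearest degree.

192°

Leg 1 (N15°W, 23.5 km): east 23.5 sin 345° = -6.08, north 23.5 cos 345° = 22.70
Leg 2 (028°, 39.0 km): east 39.0 sin 28° = 18.31, north 39.0 cos 28° = 34.43
Net displacement: 12.23 east, 57.13 north. Direction back to start is (-12.23, -57.13): bearing = atan2(-12.23, -57.13) mod 360° = 192.08° ≈ 192°.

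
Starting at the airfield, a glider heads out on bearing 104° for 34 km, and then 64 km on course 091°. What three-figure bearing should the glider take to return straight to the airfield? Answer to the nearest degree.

Leg 1 (104°, 34 km): east 34 sin 104° = 32.99, north 34 cos 104° = -8.23
Leg 2 (091°, 64 km): east 64 sin 91° = 63.99, north 64 cos 91° = -1.12
Net displacement: 96.98 east, -9.34 north. Direction back to start is (-96.98, 9.34): bearing = atan2(-96.98, 9.34) mod 360° = 275.50° ≈ 276°.

276°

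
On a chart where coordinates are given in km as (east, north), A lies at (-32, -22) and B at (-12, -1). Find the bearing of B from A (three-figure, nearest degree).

044°

Δeast = -12 − -32 = 20.00; Δnorth = -1 − -22 = 21.00.
Bearing = atan2(Δeast, Δnorth) mod 360° = 43.60° ≈ 044°.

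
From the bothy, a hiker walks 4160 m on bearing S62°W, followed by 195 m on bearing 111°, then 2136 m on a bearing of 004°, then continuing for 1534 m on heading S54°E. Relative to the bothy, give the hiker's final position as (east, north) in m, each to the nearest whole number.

(-2101, -794)

Leg 1 (S62°W, 4160 m): east 4160 sin 242° = -3673.06, north 4160 cos 242° = -1953.00
Leg 2 (111°, 195 m): east 195 sin 111° = 182.05, north 195 cos 111° = -69.88
Leg 3 (004°, 2136 m): east 2136 sin 4° = 149.00, north 2136 cos 4° = 2130.80
Leg 4 (S54°E, 1534 m): east 1534 sin 126° = 1241.03, north 1534 cos 126° = -901.66
Summing: -2100.98 m east, -793.75 m north → (-2101, -794).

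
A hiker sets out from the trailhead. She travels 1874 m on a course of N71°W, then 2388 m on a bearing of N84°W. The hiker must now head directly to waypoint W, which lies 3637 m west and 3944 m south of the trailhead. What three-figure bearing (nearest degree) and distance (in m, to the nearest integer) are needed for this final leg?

Leg 1 (N71°W, 1874 m): east 1874 sin 289° = -1771.90, north 1874 cos 289° = 610.11
Leg 2 (N84°W, 2388 m): east 2388 sin 276° = -2374.92, north 2388 cos 276° = 249.61
Current position: (-4146.82, 859.73). Target: (-3637, -3944). Remaining: Δeast = 509.82, Δnorth = -4803.73.
Bearing = atan2(509.82, -4803.73) mod 360° = 173.94°; distance = √((509.82)² + (-4803.73)²) = 4830.707 m.

174°, 4831 m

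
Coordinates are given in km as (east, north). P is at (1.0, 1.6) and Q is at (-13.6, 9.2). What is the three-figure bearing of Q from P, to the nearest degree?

297°

Δeast = -13.6 − 1.0 = -14.60; Δnorth = 9.2 − 1.6 = 7.60.
Bearing = atan2(Δeast, Δnorth) mod 360° = 297.50° ≈ 297°.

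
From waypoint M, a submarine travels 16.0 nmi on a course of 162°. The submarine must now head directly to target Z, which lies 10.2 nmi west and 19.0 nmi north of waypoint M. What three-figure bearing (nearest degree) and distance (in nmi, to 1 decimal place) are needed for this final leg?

336°, 37.4 nmi

Leg 1 (162°, 16.0 nmi): east 16.0 sin 162° = 4.94, north 16.0 cos 162° = -15.22
Current position: (4.94, -15.22). Target: (-10.2, 19.0). Remaining: Δeast = -15.14, Δnorth = 34.22.
Bearing = atan2(-15.14, 34.22) mod 360° = 336.13°; distance = √((-15.14)² + (34.22)²) = 37.419 nmi.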